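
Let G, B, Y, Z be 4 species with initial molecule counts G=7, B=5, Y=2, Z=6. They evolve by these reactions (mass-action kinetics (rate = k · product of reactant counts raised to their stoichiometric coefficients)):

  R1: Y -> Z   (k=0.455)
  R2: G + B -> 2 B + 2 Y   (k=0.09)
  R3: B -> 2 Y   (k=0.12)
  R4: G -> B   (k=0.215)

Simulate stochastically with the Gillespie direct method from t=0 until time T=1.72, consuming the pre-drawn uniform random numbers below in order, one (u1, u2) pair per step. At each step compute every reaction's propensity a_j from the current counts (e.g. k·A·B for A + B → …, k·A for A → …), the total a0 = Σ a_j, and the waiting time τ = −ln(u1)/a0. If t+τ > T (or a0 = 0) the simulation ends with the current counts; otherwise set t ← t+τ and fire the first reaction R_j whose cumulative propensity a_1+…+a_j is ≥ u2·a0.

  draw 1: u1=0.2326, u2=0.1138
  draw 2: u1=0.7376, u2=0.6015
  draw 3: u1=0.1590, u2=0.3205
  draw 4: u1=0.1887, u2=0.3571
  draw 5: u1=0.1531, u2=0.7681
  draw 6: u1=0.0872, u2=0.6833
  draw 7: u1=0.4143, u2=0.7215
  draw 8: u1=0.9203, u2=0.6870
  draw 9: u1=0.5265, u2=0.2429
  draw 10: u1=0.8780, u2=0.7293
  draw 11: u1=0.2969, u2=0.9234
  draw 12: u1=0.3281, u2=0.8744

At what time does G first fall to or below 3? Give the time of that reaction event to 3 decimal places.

Threshold first reached at t = 1.033

t=0.000: G=7 B=5 Y=2 Z=6
Draw 1: a1=0.910, a2=3.150, a3=0.600, a4=1.505, a0=6.165; τ=−ln(0.2326)/6.165=0.237 → t=0.237; u2·a0=0.1138·6.165=0.702 ≤ a1=0.910 → R1 fires; G=7 B=5 Y=1 Z=7
Draw 2: a1=0.455, a2=3.150, a3=0.600, a4=1.505, a0=5.710; τ=−ln(0.7376)/5.710=0.053 → t=0.290; u2·a0=0.6015·5.710=3.435; a1=0.455 < 3.435 ≤ a1+a2=3.605 → R2 fires; G=6 B=6 Y=3 Z=7
Draw 3: a1=1.365, a2=3.240, a3=0.720, a4=1.290, a0=6.615; τ=−ln(0.1590)/6.615=0.278 → t=0.568; u2·a0=0.3205·6.615=2.120; a1=1.365 < 2.120 ≤ a1+a2=4.605 → R2 fires; G=5 B=7 Y=5 Z=7
Draw 4: a1=2.275, a2=3.150, a3=0.840, a4=1.075, a0=7.340; τ=−ln(0.1887)/7.340=0.227 → t=0.795; u2·a0=0.3571·7.340=2.621; a1=2.275 < 2.621 ≤ a1+a2=5.425 → R2 fires; G=4 B=8 Y=7 Z=7
Draw 5: a1=3.185, a2=2.880, a3=0.960, a4=0.860, a0=7.885; τ=−ln(0.1531)/7.885=0.238 → t=1.033; u2·a0=0.7681·7.885=6.056; a1=3.185 < 6.056 ≤ a1+a2=6.065 → R2 fires; G=3 B=9 Y=9 Z=7
Draw 6: a1=4.095, a2=2.430, a3=1.080, a4=0.645, a0=8.250; τ=−ln(0.0872)/8.250=0.296 → t=1.329; u2·a0=0.6833·8.250=5.637; a1=4.095 < 5.637 ≤ a1+a2=6.525 → R2 fires; G=2 B=10 Y=11 Z=7
Draw 7: a1=5.005, a2=1.800, a3=1.200, a4=0.430, a0=8.435; τ=−ln(0.4143)/8.435=0.104 → t=1.433; u2·a0=0.7215·8.435=6.086; a1=5.005 < 6.086 ≤ a1+a2=6.805 → R2 fires; G=1 B=11 Y=13 Z=7
Draw 8: a1=5.915, a2=0.990, a3=1.320, a4=0.215, a0=8.440; τ=−ln(0.9203)/8.440=0.010 → t=1.443; u2·a0=0.6870·8.440=5.798 ≤ a1=5.915 → R1 fires; G=1 B=11 Y=12 Z=8
Draw 9: a1=5.460, a2=0.990, a3=1.320, a4=0.215, a0=7.985; τ=−ln(0.5265)/7.985=0.080 → t=1.523; u2·a0=0.2429·7.985=1.940 ≤ a1=5.460 → R1 fires; G=1 B=11 Y=11 Z=9
Draw 10: a1=5.005, a2=0.990, a3=1.320, a4=0.215, a0=7.530; τ=−ln(0.8780)/7.530=0.017 → t=1.541; u2·a0=0.7293·7.530=5.492; a1=5.005 < 5.492 ≤ a1+a2=5.995 → R2 fires; G=0 B=12 Y=13 Z=9
Draw 11: a1=5.915, a2=0.000, a3=1.440, a4=0.000, a0=7.355; τ=−ln(0.2969)/7.355=0.165 → t=1.706; u2·a0=0.9234·7.355=6.792; a1+a2=5.915 < 6.792 ≤ a1+…+a3=7.355 → R3 fires; G=0 B=11 Y=15 Z=9
Draw 12: a1=6.825, a2=0.000, a3=1.320, a4=0.000, a0=8.145; τ=−ln(0.3281)/8.145=0.137 → t=1.843 > T=1.72: stop.
G first becomes ≤ 3 when it reaches 3 at the event at t=1.033.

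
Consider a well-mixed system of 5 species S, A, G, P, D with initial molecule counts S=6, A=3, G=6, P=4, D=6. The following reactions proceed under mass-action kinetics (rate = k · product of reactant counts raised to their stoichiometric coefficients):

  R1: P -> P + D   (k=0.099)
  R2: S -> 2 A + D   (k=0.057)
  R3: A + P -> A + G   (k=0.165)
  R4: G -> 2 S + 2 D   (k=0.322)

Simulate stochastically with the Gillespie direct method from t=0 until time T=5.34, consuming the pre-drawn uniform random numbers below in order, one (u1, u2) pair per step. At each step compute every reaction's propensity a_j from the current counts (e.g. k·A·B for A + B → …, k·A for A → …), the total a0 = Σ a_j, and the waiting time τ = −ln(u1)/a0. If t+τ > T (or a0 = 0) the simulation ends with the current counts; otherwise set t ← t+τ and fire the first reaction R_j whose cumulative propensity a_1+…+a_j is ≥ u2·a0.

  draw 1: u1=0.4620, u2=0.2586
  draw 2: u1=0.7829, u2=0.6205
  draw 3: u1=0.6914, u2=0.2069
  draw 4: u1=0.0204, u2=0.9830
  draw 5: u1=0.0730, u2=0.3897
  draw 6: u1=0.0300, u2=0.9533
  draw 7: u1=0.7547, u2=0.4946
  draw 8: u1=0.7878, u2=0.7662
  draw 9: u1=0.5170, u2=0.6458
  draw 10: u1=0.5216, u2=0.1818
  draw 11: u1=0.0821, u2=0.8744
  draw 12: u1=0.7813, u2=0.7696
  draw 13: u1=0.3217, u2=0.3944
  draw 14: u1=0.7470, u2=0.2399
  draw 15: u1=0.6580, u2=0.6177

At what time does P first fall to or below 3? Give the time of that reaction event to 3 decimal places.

Threshold first reached at t = 0.166

t=0.000: S=6 A=3 G=6 P=4 D=6
Draw 1: a1=0.396, a2=0.342, a3=1.980, a4=1.932, a0=4.650; τ=−ln(0.4620)/4.650=0.166 → t=0.166; u2·a0=0.2586·4.650=1.202; a1+a2=0.738 < 1.202 ≤ a1+…+a3=2.718 → R3 fires; S=6 A=3 G=7 P=3 D=6
Draw 2: a1=0.297, a2=0.342, a3=1.485, a4=2.254, a0=4.378; τ=−ln(0.7829)/4.378=0.056 → t=0.222; u2·a0=0.6205·4.378=2.717; a1+…+a3=2.124 < 2.717 ≤ a1+…+a4=4.378 → R4 fires; S=8 A=3 G=6 P=3 D=8
Draw 3: a1=0.297, a2=0.456, a3=1.485, a4=1.932, a0=4.170; τ=−ln(0.6914)/4.170=0.088 → t=0.310; u2·a0=0.2069·4.170=0.863; a1+a2=0.753 < 0.863 ≤ a1+…+a3=2.238 → R3 fires; S=8 A=3 G=7 P=2 D=8
Draw 4: a1=0.198, a2=0.456, a3=0.990, a4=2.254, a0=3.898; τ=−ln(0.0204)/3.898=0.999 → t=1.309; u2·a0=0.9830·3.898=3.832; a1+…+a3=1.644 < 3.832 ≤ a1+…+a4=3.898 → R4 fires; S=10 A=3 G=6 P=2 D=10
Draw 5: a1=0.198, a2=0.570, a3=0.990, a4=1.932, a0=3.690; τ=−ln(0.0730)/3.690=0.709 → t=2.018; u2·a0=0.3897·3.690=1.438; a1+a2=0.768 < 1.438 ≤ a1+…+a3=1.758 → R3 fires; S=10 A=3 G=7 P=1 D=10
Draw 6: a1=0.099, a2=0.570, a3=0.495, a4=2.254, a0=3.418; τ=−ln(0.0300)/3.418=1.026 → t=3.044; u2·a0=0.9533·3.418=3.258; a1+…+a3=1.164 < 3.258 ≤ a1+…+a4=3.418 → R4 fires; S=12 A=3 G=6 P=1 D=12
Draw 7: a1=0.099, a2=0.684, a3=0.495, a4=1.932, a0=3.210; τ=−ln(0.7547)/3.210=0.088 → t=3.132; u2·a0=0.4946·3.210=1.588; a1+…+a3=1.278 < 1.588 ≤ a1+…+a4=3.210 → R4 fires; S=14 A=3 G=5 P=1 D=14
Draw 8: a1=0.099, a2=0.798, a3=0.495, a4=1.610, a0=3.002; τ=−ln(0.7878)/3.002=0.079 → t=3.211; u2·a0=0.7662·3.002=2.300; a1+…+a3=1.392 < 2.300 ≤ a1+…+a4=3.002 → R4 fires; S=16 A=3 G=4 P=1 D=16
Draw 9: a1=0.099, a2=0.912, a3=0.495, a4=1.288, a0=2.794; τ=−ln(0.5170)/2.794=0.236 → t=3.447; u2·a0=0.6458·2.794=1.804; a1+…+a3=1.506 < 1.804 ≤ a1+…+a4=2.794 → R4 fires; S=18 A=3 G=3 P=1 D=18
Draw 10: a1=0.099, a2=1.026, a3=0.495, a4=0.966, a0=2.586; τ=−ln(0.5216)/2.586=0.252 → t=3.699; u2·a0=0.1818·2.586=0.470; a1=0.099 < 0.470 ≤ a1+a2=1.125 → R2 fires; S=17 A=5 G=3 P=1 D=19
Draw 11: a1=0.099, a2=0.969, a3=0.825, a4=0.966, a0=2.859; τ=−ln(0.0821)/2.859=0.874 → t=4.573; u2·a0=0.8744·2.859=2.500; a1+…+a3=1.893 < 2.500 ≤ a1+…+a4=2.859 → R4 fires; S=19 A=5 G=2 P=1 D=21
Draw 12: a1=0.099, a2=1.083, a3=0.825, a4=0.644, a0=2.651; τ=−ln(0.7813)/2.651=0.093 → t=4.667; u2·a0=0.7696·2.651=2.040; a1+…+a3=2.007 < 2.040 ≤ a1+…+a4=2.651 → R4 fires; S=21 A=5 G=1 P=1 D=23
Draw 13: a1=0.099, a2=1.197, a3=0.825, a4=0.322, a0=2.443; τ=−ln(0.3217)/2.443=0.464 → t=5.131; u2·a0=0.3944·2.443=0.964; a1=0.099 < 0.964 ≤ a1+a2=1.296 → R2 fires; S=20 A=7 G=1 P=1 D=24
Draw 14: a1=0.099, a2=1.140, a3=1.155, a4=0.322, a0=2.716; τ=−ln(0.7470)/2.716=0.107 → t=5.238; u2·a0=0.2399·2.716=0.652; a1=0.099 < 0.652 ≤ a1+a2=1.239 → R2 fires; S=19 A=9 G=1 P=1 D=25
Draw 15: a1=0.099, a2=1.083, a3=1.485, a4=0.322, a0=2.989; τ=−ln(0.6580)/2.989=0.140 → t=5.378 > T=5.34: stop.
P first becomes ≤ 3 when it reaches 3 at the event at t=0.166.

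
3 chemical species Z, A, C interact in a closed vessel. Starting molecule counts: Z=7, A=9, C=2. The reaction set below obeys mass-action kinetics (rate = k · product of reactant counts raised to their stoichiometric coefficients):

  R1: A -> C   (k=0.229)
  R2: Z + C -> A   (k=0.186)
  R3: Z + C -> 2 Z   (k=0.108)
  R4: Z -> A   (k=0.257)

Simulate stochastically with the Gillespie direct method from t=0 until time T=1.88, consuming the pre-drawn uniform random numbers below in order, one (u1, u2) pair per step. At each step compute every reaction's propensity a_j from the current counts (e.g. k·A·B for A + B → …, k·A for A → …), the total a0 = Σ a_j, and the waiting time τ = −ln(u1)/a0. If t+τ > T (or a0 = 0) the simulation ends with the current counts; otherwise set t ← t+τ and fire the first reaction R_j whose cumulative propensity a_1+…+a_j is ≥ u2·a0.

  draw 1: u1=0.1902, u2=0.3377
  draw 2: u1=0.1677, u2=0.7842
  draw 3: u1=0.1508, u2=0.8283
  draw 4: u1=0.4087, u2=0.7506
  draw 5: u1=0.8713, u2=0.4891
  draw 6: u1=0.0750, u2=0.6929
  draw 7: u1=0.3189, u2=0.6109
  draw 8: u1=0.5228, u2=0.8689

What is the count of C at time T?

C at T = 1

t=0.000: Z=7 A=9 C=2
Draw 1: a1=2.061, a2=2.604, a3=1.512, a4=1.799, a0=7.976; τ=−ln(0.1902)/7.976=0.208 → t=0.208; u2·a0=0.3377·7.976=2.693; a1=2.061 < 2.693 ≤ a1+a2=4.665 → R2 fires; Z=6 A=10 C=1
Draw 2: a1=2.290, a2=1.116, a3=0.648, a4=1.542, a0=5.596; τ=−ln(0.1677)/5.596=0.319 → t=0.527; u2·a0=0.7842·5.596=4.388; a1+…+a3=4.054 < 4.388 ≤ a1+…+a4=5.596 → R4 fires; Z=5 A=11 C=1
Draw 3: a1=2.519, a2=0.930, a3=0.540, a4=1.285, a0=5.274; τ=−ln(0.1508)/5.274=0.359 → t=0.886; u2·a0=0.8283·5.274=4.368; a1+…+a3=3.989 < 4.368 ≤ a1+…+a4=5.274 → R4 fires; Z=4 A=12 C=1
Draw 4: a1=2.748, a2=0.744, a3=0.432, a4=1.028, a0=4.952; τ=−ln(0.4087)/4.952=0.181 → t=1.067; u2·a0=0.7506·4.952=3.717; a1+a2=3.492 < 3.717 ≤ a1+…+a3=3.924 → R3 fires; Z=5 A=12 C=0
Draw 5: a1=2.748, a2=0.000, a3=0.000, a4=1.285, a0=4.033; τ=−ln(0.8713)/4.033=0.034 → t=1.101; u2·a0=0.4891·4.033=1.973 ≤ a1=2.748 → R1 fires; Z=5 A=11 C=1
Draw 6: a1=2.519, a2=0.930, a3=0.540, a4=1.285, a0=5.274; τ=−ln(0.0750)/5.274=0.491 → t=1.592; u2·a0=0.6929·5.274=3.654; a1+a2=3.449 < 3.654 ≤ a1+…+a3=3.989 → R3 fires; Z=6 A=11 C=0
Draw 7: a1=2.519, a2=0.000, a3=0.000, a4=1.542, a0=4.061; τ=−ln(0.3189)/4.061=0.281 → t=1.873; u2·a0=0.6109·4.061=2.481 ≤ a1=2.519 → R1 fires; Z=6 A=10 C=1
Draw 8: a1=2.290, a2=1.116, a3=0.648, a4=1.542, a0=5.596; τ=−ln(0.5228)/5.596=0.116 → t=1.989 > T=1.88: stop.
Read off C at T=1.88: 1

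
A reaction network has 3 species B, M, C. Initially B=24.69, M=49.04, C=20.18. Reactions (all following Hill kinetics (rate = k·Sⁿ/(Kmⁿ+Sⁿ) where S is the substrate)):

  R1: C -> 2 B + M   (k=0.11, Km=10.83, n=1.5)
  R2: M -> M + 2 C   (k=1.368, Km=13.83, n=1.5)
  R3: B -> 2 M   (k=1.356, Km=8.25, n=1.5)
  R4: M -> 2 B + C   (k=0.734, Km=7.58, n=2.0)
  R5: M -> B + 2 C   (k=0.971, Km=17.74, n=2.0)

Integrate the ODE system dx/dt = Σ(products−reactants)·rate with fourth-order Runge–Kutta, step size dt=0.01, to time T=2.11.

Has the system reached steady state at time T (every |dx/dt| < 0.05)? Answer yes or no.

Steady state at T: no

RK4 with dt=0.01: 211 steps to T=2.11. Trajectory (selected grid times):
t=0.00: B=24.69 M=49.04 C=20.18
t=0.23: B=24.99 M=49.22 C=21.27
t=0.47: B=25.31 M=49.41 C=22.41
t=0.70: B=25.61 M=49.59 C=23.50
t=0.94: B=25.93 M=49.78 C=24.63
t=1.17: B=26.23 M=49.97 C=25.72
t=1.41: B=26.55 M=50.17 C=26.86
t=1.64: B=26.85 M=50.35 C=27.96
t=1.88: B=27.17 M=50.55 C=29.10
t=2.11: B=27.47 M=50.74 C=30.19
Rates at T: R1=0.0905, R2=1.1976, R3=1.1643, R4=0.7180, R5=0.8653
dx/dt at T (Σ net stoichiometry × rate): B=+1.3180, M=+0.8360, C=+4.7531
Largest |dx/dt| is |+4.7531| (C) ≥ 0.05 → not steady.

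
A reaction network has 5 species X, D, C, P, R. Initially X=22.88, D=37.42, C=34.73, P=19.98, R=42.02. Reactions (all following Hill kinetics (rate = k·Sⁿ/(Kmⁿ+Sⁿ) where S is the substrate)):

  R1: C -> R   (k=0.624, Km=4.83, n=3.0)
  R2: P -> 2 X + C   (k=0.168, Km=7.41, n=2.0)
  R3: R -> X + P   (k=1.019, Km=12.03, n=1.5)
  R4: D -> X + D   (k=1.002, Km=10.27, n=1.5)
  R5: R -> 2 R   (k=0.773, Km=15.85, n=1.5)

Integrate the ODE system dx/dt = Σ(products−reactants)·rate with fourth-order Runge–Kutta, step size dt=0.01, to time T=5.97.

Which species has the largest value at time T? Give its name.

RK4 with dt=0.01: 597 steps to T=5.97. Trajectory (selected grid times):
t=0.00: X=22.88 D=37.42 C=34.73 P=19.98 R=42.02
t=0.66: X=24.24 D=37.42 C=34.42 P=20.47 R=42.26
t=1.33: X=25.62 D=37.42 C=34.10 P=20.96 R=42.51
t=1.99: X=26.98 D=37.42 C=33.79 P=21.45 R=42.75
t=2.65: X=28.34 D=37.42 C=33.48 P=21.93 R=42.99
t=3.32: X=29.72 D=37.42 C=33.16 P=22.43 R=43.24
t=3.98: X=31.09 D=37.42 C=32.85 P=22.91 R=43.48
t=4.64: X=32.46 D=37.42 C=32.54 P=23.40 R=43.72
t=5.31: X=33.85 D=37.42 C=32.23 P=23.89 R=43.96
t=5.97: X=35.21 D=37.42 C=31.92 P=24.38 R=44.21
At T=5.97: X=35.21 D=37.42 C=31.92 P=24.38 R=44.21; the largest is R.

Dominant species at T: R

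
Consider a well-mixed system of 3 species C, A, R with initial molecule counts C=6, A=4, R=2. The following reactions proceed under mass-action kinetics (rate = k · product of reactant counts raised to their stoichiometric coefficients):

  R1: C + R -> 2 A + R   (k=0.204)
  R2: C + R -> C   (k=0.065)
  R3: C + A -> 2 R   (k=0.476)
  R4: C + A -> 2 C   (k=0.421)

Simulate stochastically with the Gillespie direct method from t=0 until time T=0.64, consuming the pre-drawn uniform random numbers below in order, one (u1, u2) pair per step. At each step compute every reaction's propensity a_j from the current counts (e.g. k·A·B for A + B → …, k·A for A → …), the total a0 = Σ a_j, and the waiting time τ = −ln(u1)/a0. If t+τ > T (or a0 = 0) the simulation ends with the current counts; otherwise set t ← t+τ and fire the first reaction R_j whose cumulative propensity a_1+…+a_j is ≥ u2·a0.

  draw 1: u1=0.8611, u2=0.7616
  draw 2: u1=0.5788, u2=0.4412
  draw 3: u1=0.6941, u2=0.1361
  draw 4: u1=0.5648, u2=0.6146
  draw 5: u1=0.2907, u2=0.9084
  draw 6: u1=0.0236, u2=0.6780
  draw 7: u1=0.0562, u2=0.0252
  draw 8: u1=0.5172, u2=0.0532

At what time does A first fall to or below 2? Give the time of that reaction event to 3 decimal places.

Threshold first reached at t = 0.030

t=0.000: C=6 A=4 R=2
Draw 1: a1=2.448, a2=0.780, a3=11.424, a4=10.104, a0=24.756; τ=−ln(0.8611)/24.756=0.006 → t=0.006; u2·a0=0.7616·24.756=18.854; a1+…+a3=14.652 < 18.854 ≤ a1+…+a4=24.756 → R4 fires; C=7 A=3 R=2
Draw 2: a1=2.856, a2=0.910, a3=9.996, a4=8.841, a0=22.603; τ=−ln(0.5788)/22.603=0.024 → t=0.030; u2·a0=0.4412·22.603=9.972; a1+a2=3.766 < 9.972 ≤ a1+…+a3=13.762 → R3 fires; C=6 A=2 R=4
Draw 3: a1=4.896, a2=1.560, a3=5.712, a4=5.052, a0=17.220; τ=−ln(0.6941)/17.220=0.021 → t=0.051; u2·a0=0.1361·17.220=2.344 ≤ a1=4.896 → R1 fires; C=5 A=4 R=4
Draw 4: a1=4.080, a2=1.300, a3=9.520, a4=8.420, a0=23.320; τ=−ln(0.5648)/23.320=0.024 → t=0.076; u2·a0=0.6146·23.320=14.332; a1+a2=5.380 < 14.332 ≤ a1+…+a3=14.900 → R3 fires; C=4 A=3 R=6
Draw 5: a1=4.896, a2=1.560, a3=5.712, a4=5.052, a0=17.220; τ=−ln(0.2907)/17.220=0.072 → t=0.148; u2·a0=0.9084·17.220=15.643; a1+…+a3=12.168 < 15.643 ≤ a1+…+a4=17.220 → R4 fires; C=5 A=2 R=6
Draw 6: a1=6.120, a2=1.950, a3=4.760, a4=4.210, a0=17.040; τ=−ln(0.0236)/17.040=0.220 → t=0.368; u2·a0=0.6780·17.040=11.553; a1+a2=8.070 < 11.553 ≤ a1+…+a3=12.830 → R3 fires; C=4 A=1 R=8
Draw 7: a1=6.528, a2=2.080, a3=1.904, a4=1.684, a0=12.196; τ=−ln(0.0562)/12.196=0.236 → t=0.604; u2·a0=0.0252·12.196=0.307 ≤ a1=6.528 → R1 fires; C=3 A=3 R=8
Draw 8: a1=4.896, a2=1.560, a3=4.284, a4=3.789, a0=14.529; τ=−ln(0.5172)/14.529=0.045 → t=0.649 > T=0.64: stop.
A first becomes ≤ 2 when it reaches 2 at the event at t=0.030.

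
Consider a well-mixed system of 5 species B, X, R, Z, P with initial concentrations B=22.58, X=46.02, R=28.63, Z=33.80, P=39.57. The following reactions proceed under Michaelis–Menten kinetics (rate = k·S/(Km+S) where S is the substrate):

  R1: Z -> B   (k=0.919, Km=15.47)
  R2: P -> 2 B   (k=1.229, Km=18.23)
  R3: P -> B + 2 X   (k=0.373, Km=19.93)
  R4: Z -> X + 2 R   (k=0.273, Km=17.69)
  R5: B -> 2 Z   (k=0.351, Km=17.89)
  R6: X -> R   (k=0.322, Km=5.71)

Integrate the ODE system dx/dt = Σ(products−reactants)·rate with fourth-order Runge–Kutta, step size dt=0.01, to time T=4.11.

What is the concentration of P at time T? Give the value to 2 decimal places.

RK4 with dt=0.01: 411 steps to T=4.11. Trajectory (selected grid times):
t=0.00: B=22.58 X=46.02 R=28.63 Z=33.80 P=39.57
t=0.46: B=23.67 X=46.20 R=28.93 Z=33.61 P=39.07
t=0.91: B=24.72 X=46.37 R=29.22 Z=33.43 P=38.58
t=1.37: B=25.79 X=46.55 R=29.51 Z=33.25 P=38.09
t=1.83: B=26.86 X=46.72 R=29.81 Z=33.07 P=37.59
t=2.28: B=27.90 X=46.89 R=30.10 Z=32.90 P=37.11
t=2.74: B=28.96 X=47.06 R=30.39 Z=32.73 P=36.62
t=3.20: B=30.01 X=47.24 R=30.69 Z=32.56 P=36.13
t=3.65: B=31.03 X=47.40 R=30.98 Z=32.40 P=35.66
t=4.11: B=32.07 X=47.57 R=31.27 Z=32.24 P=35.18
Read off P at T=4.11: 35.18

P at T = 35.18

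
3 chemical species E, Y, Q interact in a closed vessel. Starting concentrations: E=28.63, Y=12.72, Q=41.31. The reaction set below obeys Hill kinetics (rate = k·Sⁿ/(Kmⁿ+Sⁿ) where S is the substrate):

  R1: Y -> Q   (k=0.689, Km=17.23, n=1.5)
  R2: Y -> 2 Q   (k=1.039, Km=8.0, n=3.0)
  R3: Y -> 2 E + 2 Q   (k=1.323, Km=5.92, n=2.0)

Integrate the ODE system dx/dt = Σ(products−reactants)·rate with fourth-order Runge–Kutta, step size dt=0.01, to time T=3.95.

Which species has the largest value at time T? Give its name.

Dominant species at T: Q

RK4 with dt=0.01: 395 steps to T=3.95. Trajectory (selected grid times):
t=0.00: E=28.63 Y=12.72 Q=41.31
t=0.44: E=29.57 Y=11.78 Q=43.08
t=0.88: E=30.49 Y=10.88 Q=44.78
t=1.32: E=31.37 Y=10.02 Q=46.39
t=1.76: E=32.21 Y=9.22 Q=47.90
t=2.19: E=33.00 Y=8.49 Q=49.28
t=2.63: E=33.76 Y=7.80 Q=50.58
t=3.07: E=34.48 Y=7.17 Q=51.78
t=3.51: E=35.14 Y=6.60 Q=52.86
t=3.95: E=35.77 Y=6.08 Q=53.84
At T=3.95: E=35.77 Y=6.08 Q=53.84; the largest is Q.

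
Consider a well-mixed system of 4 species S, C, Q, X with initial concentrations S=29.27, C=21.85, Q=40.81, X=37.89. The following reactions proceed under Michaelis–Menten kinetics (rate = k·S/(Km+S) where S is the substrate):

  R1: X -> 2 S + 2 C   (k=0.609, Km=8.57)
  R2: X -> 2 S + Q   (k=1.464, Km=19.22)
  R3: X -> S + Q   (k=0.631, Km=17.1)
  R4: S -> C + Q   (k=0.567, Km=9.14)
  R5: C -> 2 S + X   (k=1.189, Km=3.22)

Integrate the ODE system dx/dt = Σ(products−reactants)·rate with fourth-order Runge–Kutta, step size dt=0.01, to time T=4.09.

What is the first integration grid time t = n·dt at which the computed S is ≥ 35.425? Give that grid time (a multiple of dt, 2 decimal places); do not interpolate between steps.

Threshold first reached at t = 1.24

RK4 with dt=0.01: 409 steps to T=4.09. Trajectory (selected grid times):
t=0.00: S=29.27 C=21.85 Q=40.81 X=37.89
t=0.45: S=31.52 C=22.03 Q=41.64 X=37.50
t=0.91: S=33.82 C=22.21 Q=42.49 X=37.11
t=1.23: S=35.41 C=22.34 Q=43.07 X=36.84
t=1.24: S=35.46 C=22.34 Q=43.09 X=36.83
t=1.36: S=36.05 C=22.39 Q=43.31 X=36.73
t=1.82: S=38.34 C=22.57 Q=44.16 X=36.34
t=2.27: S=40.56 C=22.75 Q=44.99 X=35.96
t=2.73: S=42.83 C=22.94 Q=45.84 X=35.58
t=3.18: S=45.05 C=23.12 Q=46.67 X=35.21
t=3.64: S=47.30 C=23.31 Q=47.52 X=34.84
t=4.09: S=49.51 C=23.49 Q=48.35 X=34.47
S(1.23)=35.408 < 35.425 but S(1.24)=35.458 ≥ 35.425, so the first grid time is t=1.24.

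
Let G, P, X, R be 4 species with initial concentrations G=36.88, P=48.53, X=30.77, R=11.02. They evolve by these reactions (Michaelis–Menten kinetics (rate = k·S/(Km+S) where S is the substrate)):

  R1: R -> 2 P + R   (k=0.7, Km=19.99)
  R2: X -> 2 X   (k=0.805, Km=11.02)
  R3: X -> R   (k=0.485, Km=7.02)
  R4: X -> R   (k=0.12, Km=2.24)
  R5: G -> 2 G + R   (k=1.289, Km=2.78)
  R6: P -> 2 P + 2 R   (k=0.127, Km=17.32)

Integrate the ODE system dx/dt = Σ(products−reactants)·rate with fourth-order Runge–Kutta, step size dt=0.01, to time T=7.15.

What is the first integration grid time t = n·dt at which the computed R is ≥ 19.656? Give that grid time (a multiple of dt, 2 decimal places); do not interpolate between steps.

RK4 with dt=0.01: 715 steps to T=7.15. Trajectory (selected grid times):
t=0.00: G=36.88 P=48.53 X=30.77 R=11.02
t=0.79: G=37.83 P=49.01 X=30.84 R=12.52
t=1.59: G=38.79 P=49.54 X=30.91 R=14.03
t=2.38: G=39.74 P=50.08 X=30.98 R=15.53
t=3.18: G=40.70 P=50.66 X=31.04 R=17.06
t=3.97: G=41.66 P=51.25 X=31.11 R=18.56
t=4.54: G=42.35 P=51.70 X=31.16 R=19.65
t=4.55: G=42.36 P=51.71 X=31.16 R=19.67
t=4.77: G=42.63 P=51.88 X=31.18 R=20.09
t=5.56: G=43.58 P=52.52 X=31.25 R=21.59
t=6.36: G=44.55 P=53.19 X=31.32 R=23.12
t=7.15: G=45.51 P=53.87 X=31.39 R=24.64
R(4.54)=19.647 < 19.656 but R(4.55)=19.666 ≥ 19.656, so the first grid time is t=4.55.

Threshold first reached at t = 4.55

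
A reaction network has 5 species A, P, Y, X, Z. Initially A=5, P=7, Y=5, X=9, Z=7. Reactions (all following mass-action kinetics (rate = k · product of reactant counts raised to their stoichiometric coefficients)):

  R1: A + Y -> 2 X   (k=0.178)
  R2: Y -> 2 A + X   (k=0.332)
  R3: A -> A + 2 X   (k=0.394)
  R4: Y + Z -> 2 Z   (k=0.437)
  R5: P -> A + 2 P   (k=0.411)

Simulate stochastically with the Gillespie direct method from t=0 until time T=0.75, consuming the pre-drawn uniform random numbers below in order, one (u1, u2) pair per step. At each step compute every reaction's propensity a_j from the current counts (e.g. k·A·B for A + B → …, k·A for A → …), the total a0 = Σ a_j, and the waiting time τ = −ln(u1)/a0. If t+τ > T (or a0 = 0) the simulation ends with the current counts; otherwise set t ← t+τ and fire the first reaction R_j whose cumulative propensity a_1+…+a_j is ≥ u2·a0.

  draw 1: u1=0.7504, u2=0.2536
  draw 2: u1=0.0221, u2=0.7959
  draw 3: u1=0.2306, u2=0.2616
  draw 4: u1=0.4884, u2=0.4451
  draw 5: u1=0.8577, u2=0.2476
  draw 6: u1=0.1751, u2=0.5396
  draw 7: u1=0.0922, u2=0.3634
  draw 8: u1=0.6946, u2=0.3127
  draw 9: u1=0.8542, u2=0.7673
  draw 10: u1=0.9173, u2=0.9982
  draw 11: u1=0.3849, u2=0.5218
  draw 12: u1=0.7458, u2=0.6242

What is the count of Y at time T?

Y at T = 0

t=0.000: A=5 P=7 Y=5 X=9 Z=7
Draw 1: a1=4.450, a2=1.660, a3=1.970, a4=15.295, a5=2.877, a0=26.252; τ=−ln(0.7504)/26.252=0.011 → t=0.011; u2·a0=0.2536·26.252=6.658; a1+a2=6.110 < 6.658 ≤ a1+…+a3=8.080 → R3 fires; A=5 P=7 Y=5 X=11 Z=7
Draw 2: a1=4.450, a2=1.660, a3=1.970, a4=15.295, a5=2.877, a0=26.252; τ=−ln(0.0221)/26.252=0.145 → t=0.156; u2·a0=0.7959·26.252=20.894; a1+…+a3=8.080 < 20.894 ≤ a1+…+a4=23.375 → R4 fires; A=5 P=7 Y=4 X=11 Z=8
Draw 3: a1=3.560, a2=1.328, a3=1.970, a4=13.984, a5=2.877, a0=23.719; τ=−ln(0.2306)/23.719=0.062 → t=0.218; u2·a0=0.2616·23.719=6.205; a1+a2=4.888 < 6.205 ≤ a1+…+a3=6.858 → R3 fires; A=5 P=7 Y=4 X=13 Z=8
Draw 4: a1=3.560, a2=1.328, a3=1.970, a4=13.984, a5=2.877, a0=23.719; τ=−ln(0.4884)/23.719=0.030 → t=0.248; u2·a0=0.4451·23.719=10.557; a1+…+a3=6.858 < 10.557 ≤ a1+…+a4=20.842 → R4 fires; A=5 P=7 Y=3 X=13 Z=9
Draw 5: a1=2.670, a2=0.996, a3=1.970, a4=11.799, a5=2.877, a0=20.312; τ=−ln(0.8577)/20.312=0.008 → t=0.256; u2·a0=0.2476·20.312=5.029; a1+a2=3.666 < 5.029 ≤ a1+…+a3=5.636 → R3 fires; A=5 P=7 Y=3 X=15 Z=9
Draw 6: a1=2.670, a2=0.996, a3=1.970, a4=11.799, a5=2.877, a0=20.312; τ=−ln(0.1751)/20.312=0.086 → t=0.342; u2·a0=0.5396·20.312=10.960; a1+…+a3=5.636 < 10.960 ≤ a1+…+a4=17.435 → R4 fires; A=5 P=7 Y=2 X=15 Z=10
Draw 7: a1=1.780, a2=0.664, a3=1.970, a4=8.740, a5=2.877, a0=16.031; τ=−ln(0.0922)/16.031=0.149 → t=0.490; u2·a0=0.3634·16.031=5.826; a1+…+a3=4.414 < 5.826 ≤ a1+…+a4=13.154 → R4 fires; A=5 P=7 Y=1 X=15 Z=11
Draw 8: a1=0.890, a2=0.332, a3=1.970, a4=4.807, a5=2.877, a0=10.876; τ=−ln(0.6946)/10.876=0.034 → t=0.524; u2·a0=0.3127·10.876=3.401; a1+…+a3=3.192 < 3.401 ≤ a1+…+a4=7.999 → R4 fires; A=5 P=7 Y=0 X=15 Z=12
Draw 9: a1=0.000, a2=0.000, a3=1.970, a4=0.000, a5=2.877, a0=4.847; τ=−ln(0.8542)/4.847=0.033 → t=0.556; u2·a0=0.7673·4.847=3.719; a1+…+a4=1.970 < 3.719 ≤ a1+…+a5=4.847 → R5 fires; A=6 P=8 Y=0 X=15 Z=12
Draw 10: a1=0.000, a2=0.000, a3=2.364, a4=0.000, a5=3.288, a0=5.652; τ=−ln(0.9173)/5.652=0.015 → t=0.572; u2·a0=0.9982·5.652=5.642; a1+…+a4=2.364 < 5.642 ≤ a1+…+a5=5.652 → R5 fires; A=7 P=9 Y=0 X=15 Z=12
Draw 11: a1=0.000, a2=0.000, a3=2.758, a4=0.000, a5=3.699, a0=6.457; τ=−ln(0.3849)/6.457=0.148 → t=0.719; u2·a0=0.5218·6.457=3.369; a1+…+a4=2.758 < 3.369 ≤ a1+…+a5=6.457 → R5 fires; A=8 P=10 Y=0 X=15 Z=12
Draw 12: a1=0.000, a2=0.000, a3=3.152, a4=0.000, a5=4.110, a0=7.262; τ=−ln(0.7458)/7.262=0.040 → t=0.760 > T=0.75: stop.
Read off Y at T=0.75: 0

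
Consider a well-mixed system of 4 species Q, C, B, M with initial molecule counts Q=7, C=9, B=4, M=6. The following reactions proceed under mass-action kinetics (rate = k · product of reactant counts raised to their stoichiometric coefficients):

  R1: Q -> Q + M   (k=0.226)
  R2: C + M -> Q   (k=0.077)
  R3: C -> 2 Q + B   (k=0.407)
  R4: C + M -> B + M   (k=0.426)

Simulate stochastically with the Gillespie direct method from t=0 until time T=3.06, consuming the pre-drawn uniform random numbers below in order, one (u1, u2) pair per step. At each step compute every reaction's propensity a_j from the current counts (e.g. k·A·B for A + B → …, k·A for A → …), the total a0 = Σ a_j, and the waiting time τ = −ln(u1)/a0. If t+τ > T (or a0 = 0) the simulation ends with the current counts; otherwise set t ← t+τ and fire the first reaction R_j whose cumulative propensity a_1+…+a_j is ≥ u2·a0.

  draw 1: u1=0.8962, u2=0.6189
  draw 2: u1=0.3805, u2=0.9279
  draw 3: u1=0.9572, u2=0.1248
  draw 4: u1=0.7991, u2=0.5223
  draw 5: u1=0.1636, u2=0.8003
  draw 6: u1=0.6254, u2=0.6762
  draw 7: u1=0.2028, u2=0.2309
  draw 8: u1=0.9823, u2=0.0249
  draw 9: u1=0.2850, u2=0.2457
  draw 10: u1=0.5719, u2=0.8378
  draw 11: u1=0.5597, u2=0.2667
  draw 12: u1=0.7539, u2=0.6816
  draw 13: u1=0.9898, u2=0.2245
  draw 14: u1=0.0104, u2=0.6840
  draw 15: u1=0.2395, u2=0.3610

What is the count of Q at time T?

t=0.000: Q=7 C=9 B=4 M=6
Draw 1: a1=1.582, a2=4.158, a3=3.663, a4=23.004, a0=32.407; τ=−ln(0.8962)/32.407=0.003 → t=0.003; u2·a0=0.6189·32.407=20.057; a1+…+a3=9.403 < 20.057 ≤ a1+…+a4=32.407 → R4 fires; Q=7 C=8 B=5 M=6
Draw 2: a1=1.582, a2=3.696, a3=3.256, a4=20.448, a0=28.982; τ=−ln(0.3805)/28.982=0.033 → t=0.037; u2·a0=0.9279·28.982=26.892; a1+…+a3=8.534 < 26.892 ≤ a1+…+a4=28.982 → R4 fires; Q=7 C=7 B=6 M=6
Draw 3: a1=1.582, a2=3.234, a3=2.849, a4=17.892, a0=25.557; τ=−ln(0.9572)/25.557=0.002 → t=0.038; u2·a0=0.1248·25.557=3.190; a1=1.582 < 3.190 ≤ a1+a2=4.816 → R2 fires; Q=8 C=6 B=6 M=5
Draw 4: a1=1.808, a2=2.310, a3=2.442, a4=12.780, a0=19.340; τ=−ln(0.7991)/19.340=0.012 → t=0.050; u2·a0=0.5223·19.340=10.101; a1+…+a3=6.560 < 10.101 ≤ a1+…+a4=19.340 → R4 fires; Q=8 C=5 B=7 M=5
Draw 5: a1=1.808, a2=1.925, a3=2.035, a4=10.650, a0=16.418; τ=−ln(0.1636)/16.418=0.110 → t=0.160; u2·a0=0.8003·16.418=13.139; a1+…+a3=5.768 < 13.139 ≤ a1+…+a4=16.418 → R4 fires; Q=8 C=4 B=8 M=5
Draw 6: a1=1.808, a2=1.540, a3=1.628, a4=8.520, a0=13.496; τ=−ln(0.6254)/13.496=0.035 → t=0.195; u2·a0=0.6762·13.496=9.126; a1+…+a3=4.976 < 9.126 ≤ a1+…+a4=13.496 → R4 fires; Q=8 C=3 B=9 M=5
Draw 7: a1=1.808, a2=1.155, a3=1.221, a4=6.390, a0=10.574; τ=−ln(0.2028)/10.574=0.151 → t=0.346; u2·a0=0.2309·10.574=2.442; a1=1.808 < 2.442 ≤ a1+a2=2.963 → R2 fires; Q=9 C=2 B=9 M=4
Draw 8: a1=2.034, a2=0.616, a3=0.814, a4=3.408, a0=6.872; τ=−ln(0.9823)/6.872=0.003 → t=0.349; u2·a0=0.0249·6.872=0.171 ≤ a1=2.034 → R1 fires; Q=9 C=2 B=9 M=5
Draw 9: a1=2.034, a2=0.770, a3=0.814, a4=4.260, a0=7.878; τ=−ln(0.2850)/7.878=0.159 → t=0.508; u2·a0=0.2457·7.878=1.936 ≤ a1=2.034 → R1 fires; Q=9 C=2 B=9 M=6
Draw 10: a1=2.034, a2=0.924, a3=0.814, a4=5.112, a0=8.884; τ=−ln(0.5719)/8.884=0.063 → t=0.571; u2·a0=0.8378·8.884=7.443; a1+…+a3=3.772 < 7.443 ≤ a1+…+a4=8.884 → R4 fires; Q=9 C=1 B=10 M=6
Draw 11: a1=2.034, a2=0.462, a3=0.407, a4=2.556, a0=5.459; τ=−ln(0.5597)/5.459=0.106 → t=0.677; u2·a0=0.2667·5.459=1.456 ≤ a1=2.034 → R1 fires; Q=9 C=1 B=10 M=7
Draw 12: a1=2.034, a2=0.539, a3=0.407, a4=2.982, a0=5.962; τ=−ln(0.7539)/5.962=0.047 → t=0.724; u2·a0=0.6816·5.962=4.064; a1+…+a3=2.980 < 4.064 ≤ a1+…+a4=5.962 → R4 fires; Q=9 C=0 B=11 M=7
Draw 13: a1=2.034, a2=0.000, a3=0.000, a4=0.000, a0=2.034; τ=−ln(0.9898)/2.034=0.005 → t=0.730; u2·a0=0.2245·2.034=0.457 ≤ a1=2.034 → R1 fires; Q=9 C=0 B=11 M=8
Draw 14: a1=2.034, a2=0.000, a3=0.000, a4=0.000, a0=2.034; τ=−ln(0.0104)/2.034=2.245 → t=2.974; u2·a0=0.6840·2.034=1.391 ≤ a1=2.034 → R1 fires; Q=9 C=0 B=11 M=9
Draw 15: a1=2.034, a2=0.000, a3=0.000, a4=0.000, a0=2.034; τ=−ln(0.2395)/2.034=0.703 → t=3.677 > T=3.06: stop.
Read off Q at T=3.06: 9

Q at T = 9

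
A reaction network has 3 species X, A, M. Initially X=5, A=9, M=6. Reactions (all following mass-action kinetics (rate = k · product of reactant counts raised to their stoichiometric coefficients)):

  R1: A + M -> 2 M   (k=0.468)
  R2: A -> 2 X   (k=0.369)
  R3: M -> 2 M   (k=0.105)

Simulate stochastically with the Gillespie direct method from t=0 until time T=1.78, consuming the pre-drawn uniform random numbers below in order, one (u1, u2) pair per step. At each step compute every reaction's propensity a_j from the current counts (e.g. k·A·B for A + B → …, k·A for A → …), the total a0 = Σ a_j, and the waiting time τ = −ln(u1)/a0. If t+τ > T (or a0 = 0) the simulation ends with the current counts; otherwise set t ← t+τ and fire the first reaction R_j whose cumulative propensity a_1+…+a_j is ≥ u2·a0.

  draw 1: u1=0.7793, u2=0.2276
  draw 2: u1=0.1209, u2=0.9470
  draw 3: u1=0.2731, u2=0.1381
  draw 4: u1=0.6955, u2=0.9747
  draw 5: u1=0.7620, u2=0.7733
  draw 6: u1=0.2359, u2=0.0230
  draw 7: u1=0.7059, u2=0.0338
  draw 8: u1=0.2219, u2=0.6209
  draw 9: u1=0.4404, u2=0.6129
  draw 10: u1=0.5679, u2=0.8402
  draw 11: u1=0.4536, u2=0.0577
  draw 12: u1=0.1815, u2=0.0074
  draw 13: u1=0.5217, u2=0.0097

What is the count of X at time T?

t=0.000: X=5 A=9 M=6
Draw 1: a1=25.272, a2=3.321, a3=0.630, a0=29.223; τ=−ln(0.7793)/29.223=0.009 → t=0.009; u2·a0=0.2276·29.223=6.651 ≤ a1=25.272 → R1 fires; X=5 A=8 M=7
Draw 2: a1=26.208, a2=2.952, a3=0.735, a0=29.895; τ=−ln(0.1209)/29.895=0.071 → t=0.079; u2·a0=0.9470·29.895=28.311; a1=26.208 < 28.311 ≤ a1+a2=29.160 → R2 fires; X=7 A=7 M=7
Draw 3: a1=22.932, a2=2.583, a3=0.735, a0=26.250; τ=−ln(0.2731)/26.250=0.049 → t=0.129; u2·a0=0.1381·26.250=3.625 ≤ a1=22.932 → R1 fires; X=7 A=6 M=8
Draw 4: a1=22.464, a2=2.214, a3=0.840, a0=25.518; τ=−ln(0.6955)/25.518=0.014 → t=0.143; u2·a0=0.9747·25.518=24.872; a1+a2=24.678 < 24.872 ≤ a1+…+a3=25.518 → R3 fires; X=7 A=6 M=9
Draw 5: a1=25.272, a2=2.214, a3=0.945, a0=28.431; τ=−ln(0.7620)/28.431=0.010 → t=0.152; u2·a0=0.7733·28.431=21.986 ≤ a1=25.272 → R1 fires; X=7 A=5 M=10
Draw 6: a1=23.400, a2=1.845, a3=1.050, a0=26.295; τ=−ln(0.2359)/26.295=0.055 → t=0.207; u2·a0=0.0230·26.295=0.605 ≤ a1=23.400 → R1 fires; X=7 A=4 M=11
Draw 7: a1=20.592, a2=1.476, a3=1.155, a0=23.223; τ=−ln(0.7059)/23.223=0.015 → t=0.222; u2·a0=0.0338·23.223=0.785 ≤ a1=20.592 → R1 fires; X=7 A=3 M=12
Draw 8: a1=16.848, a2=1.107, a3=1.260, a0=19.215; τ=−ln(0.2219)/19.215=0.078 → t=0.301; u2·a0=0.6209·19.215=11.931 ≤ a1=16.848 → R1 fires; X=7 A=2 M=13
Draw 9: a1=12.168, a2=0.738, a3=1.365, a0=14.271; τ=−ln(0.4404)/14.271=0.057 → t=0.358; u2·a0=0.6129·14.271=8.747 ≤ a1=12.168 → R1 fires; X=7 A=1 M=14
Draw 10: a1=6.552, a2=0.369, a3=1.470, a0=8.391; τ=−ln(0.5679)/8.391=0.067 → t=0.426; u2·a0=0.8402·8.391=7.050; a1+a2=6.921 < 7.050 ≤ a1+…+a3=8.391 → R3 fires; X=7 A=1 M=15
Draw 11: a1=7.020, a2=0.369, a3=1.575, a0=8.964; τ=−ln(0.4536)/8.964=0.088 → t=0.514; u2·a0=0.0577·8.964=0.517 ≤ a1=7.020 → R1 fires; X=7 A=0 M=16
Draw 12: a1=0.000, a2=0.000, a3=1.680, a0=1.680; τ=−ln(0.1815)/1.680=1.016 → t=1.530; u2·a0=0.0074·1.680=0.012; a1+a2=0.000 < 0.012 ≤ a1+…+a3=1.680 → R3 fires; X=7 A=0 M=17
Draw 13: a1=0.000, a2=0.000, a3=1.785, a0=1.785; τ=−ln(0.5217)/1.785=0.365 → t=1.894 > T=1.78: stop.
Read off X at T=1.78: 7

X at T = 7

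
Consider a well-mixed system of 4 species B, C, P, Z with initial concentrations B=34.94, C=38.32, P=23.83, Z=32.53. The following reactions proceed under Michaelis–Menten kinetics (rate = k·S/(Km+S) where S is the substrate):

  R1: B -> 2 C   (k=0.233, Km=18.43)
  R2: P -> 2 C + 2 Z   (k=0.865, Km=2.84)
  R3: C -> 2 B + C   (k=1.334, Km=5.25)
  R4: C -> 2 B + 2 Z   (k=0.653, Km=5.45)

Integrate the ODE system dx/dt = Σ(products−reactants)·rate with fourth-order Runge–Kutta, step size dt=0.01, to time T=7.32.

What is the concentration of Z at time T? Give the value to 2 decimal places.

RK4 with dt=0.01: 732 steps to T=7.32. Trajectory (selected grid times):
t=0.00: B=34.94 C=38.32 P=23.83 Z=32.53
t=0.81: B=37.65 C=39.36 P=23.20 Z=34.71
t=1.63: B=40.39 C=40.41 P=22.57 Z=36.91
t=2.44: B=43.11 C=41.45 P=21.95 Z=39.09
t=3.25: B=45.83 C=42.48 P=21.33 Z=41.26
t=4.07: B=48.60 C=43.53 P=20.71 Z=43.46
t=4.88: B=51.33 C=44.57 P=20.09 Z=45.64
t=5.69: B=54.07 C=45.60 P=19.48 Z=47.80
t=6.51: B=56.85 C=46.64 P=18.86 Z=50.00
t=7.32: B=59.60 C=47.67 P=18.26 Z=52.16
Read off Z at T=7.32: 52.16

Z at T = 52.16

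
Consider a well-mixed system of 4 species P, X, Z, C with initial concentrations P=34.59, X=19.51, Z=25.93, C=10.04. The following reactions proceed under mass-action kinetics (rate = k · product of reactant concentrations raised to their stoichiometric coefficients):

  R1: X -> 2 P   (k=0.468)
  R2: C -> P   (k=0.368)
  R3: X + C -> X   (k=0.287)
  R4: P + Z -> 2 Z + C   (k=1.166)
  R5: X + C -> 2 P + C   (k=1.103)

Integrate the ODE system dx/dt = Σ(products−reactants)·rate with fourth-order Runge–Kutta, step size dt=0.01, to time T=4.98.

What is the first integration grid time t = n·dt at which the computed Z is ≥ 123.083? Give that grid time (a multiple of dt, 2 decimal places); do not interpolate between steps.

RK4 with dt=0.01: 498 steps to T=4.98. Trajectory (selected grid times):
t=0.00: P=34.59 X=19.51 Z=25.93 C=10.04
t=0.55: P=0.22 X=0.00 Z=114.42 C=78.42
t=0.84: P=0.20 X=0.00 Z=122.81 C=78.44
t=0.85: P=0.20 X=0.00 Z=123.10 C=78.44
t=1.11: P=0.19 X=0.00 Z=130.62 C=78.45
t=1.66: P=0.17 X=0.00 Z=146.52 C=78.47
t=2.21: P=0.15 X=0.00 Z=162.42 C=78.49
t=2.77: P=0.14 X=0.00 Z=178.61 C=78.50
t=3.32: P=0.13 X=0.00 Z=194.51 C=78.51
t=3.87: P=0.12 X=0.00 Z=210.41 C=78.52
t=4.43: P=0.11 X=0.00 Z=226.60 C=78.53
t=4.98: P=0.10 X=0.00 Z=242.50 C=78.54
Z(0.84)=122.810 < 123.083 but Z(0.85)=123.099 ≥ 123.083, so the first grid time is t=0.85.

Threshold first reached at t = 0.85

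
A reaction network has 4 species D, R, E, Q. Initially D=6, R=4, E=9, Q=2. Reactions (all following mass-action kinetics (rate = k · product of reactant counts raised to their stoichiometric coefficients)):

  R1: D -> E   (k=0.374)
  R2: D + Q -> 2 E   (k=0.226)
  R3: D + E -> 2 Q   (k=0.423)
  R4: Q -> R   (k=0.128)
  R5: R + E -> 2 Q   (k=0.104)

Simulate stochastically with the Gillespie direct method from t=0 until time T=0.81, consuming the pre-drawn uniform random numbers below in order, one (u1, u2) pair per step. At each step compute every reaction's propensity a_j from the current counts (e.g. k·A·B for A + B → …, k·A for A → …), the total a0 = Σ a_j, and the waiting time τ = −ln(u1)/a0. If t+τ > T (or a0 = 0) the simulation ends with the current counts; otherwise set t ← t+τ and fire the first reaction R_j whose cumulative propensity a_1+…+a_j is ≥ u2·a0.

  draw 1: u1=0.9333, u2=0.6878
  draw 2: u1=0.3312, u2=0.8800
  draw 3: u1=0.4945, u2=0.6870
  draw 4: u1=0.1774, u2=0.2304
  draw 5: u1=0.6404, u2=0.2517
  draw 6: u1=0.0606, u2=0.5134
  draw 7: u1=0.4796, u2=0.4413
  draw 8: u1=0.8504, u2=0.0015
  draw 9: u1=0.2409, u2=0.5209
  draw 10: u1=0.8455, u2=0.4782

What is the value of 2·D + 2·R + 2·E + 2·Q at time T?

Check how each reaction changes W = 2·D + 2·R + 2·E + 2·Q (weight of products minus weight of reactants):
R1: D -> E: (2·1) − (2·1) = 2 − 2 = 0
R2: D + Q -> 2 E: (2·2) − (2·1 + 2·1) = 4 − 4 = 0
R3: D + E -> 2 Q: (2·2) − (2·1 + 2·1) = 4 − 4 = 0
R4: Q -> R: (2·1) − (2·1) = 2 − 2 = 0
R5: R + E -> 2 Q: (2·2) − (2·1 + 2·1) = 4 − 4 = 0
Every reaction leaves W unchanged, so W is conserved and no simulation is needed: W(T) = W(0) = 2·6 + 2·4 + 2·9 + 2·2 = 42

Value at T = 42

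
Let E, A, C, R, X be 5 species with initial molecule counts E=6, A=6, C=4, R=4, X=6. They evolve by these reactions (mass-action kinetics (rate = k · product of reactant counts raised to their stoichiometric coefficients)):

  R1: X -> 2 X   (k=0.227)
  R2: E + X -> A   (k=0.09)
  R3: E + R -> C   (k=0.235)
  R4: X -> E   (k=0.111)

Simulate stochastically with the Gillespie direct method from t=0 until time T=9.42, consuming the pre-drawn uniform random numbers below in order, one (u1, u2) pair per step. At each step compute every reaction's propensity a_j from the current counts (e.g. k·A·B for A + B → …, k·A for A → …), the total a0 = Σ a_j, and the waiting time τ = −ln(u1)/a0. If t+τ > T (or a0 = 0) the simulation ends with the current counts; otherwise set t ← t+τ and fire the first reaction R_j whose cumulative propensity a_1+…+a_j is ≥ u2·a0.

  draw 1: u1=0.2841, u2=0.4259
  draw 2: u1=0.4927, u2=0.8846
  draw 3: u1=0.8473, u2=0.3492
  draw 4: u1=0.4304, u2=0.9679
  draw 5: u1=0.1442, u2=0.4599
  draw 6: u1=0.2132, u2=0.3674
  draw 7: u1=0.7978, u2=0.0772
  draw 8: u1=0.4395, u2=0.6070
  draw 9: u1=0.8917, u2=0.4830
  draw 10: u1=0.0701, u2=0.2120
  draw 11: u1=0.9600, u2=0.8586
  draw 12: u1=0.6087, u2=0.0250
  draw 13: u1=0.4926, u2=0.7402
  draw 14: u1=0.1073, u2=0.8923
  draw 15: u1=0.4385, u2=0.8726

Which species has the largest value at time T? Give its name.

t=0.000: E=6 A=6 C=4 R=4 X=6
Draw 1: a1=1.362, a2=3.240, a3=5.640, a4=0.666, a0=10.908; τ=−ln(0.2841)/10.908=0.115 → t=0.115; u2·a0=0.4259·10.908=4.646; a1+a2=4.602 < 4.646 ≤ a1+…+a3=10.242 → R3 fires; E=5 A=6 C=5 R=3 X=6
Draw 2: a1=1.362, a2=2.700, a3=3.525, a4=0.666, a0=8.253; τ=−ln(0.4927)/8.253=0.086 → t=0.201; u2·a0=0.8846·8.253=7.301; a1+a2=4.062 < 7.301 ≤ a1+…+a3=7.587 → R3 fires; E=4 A=6 C=6 R=2 X=6
Draw 3: a1=1.362, a2=2.160, a3=1.880, a4=0.666, a0=6.068; τ=−ln(0.8473)/6.068=0.027 → t=0.228; u2·a0=0.3492·6.068=2.119; a1=1.362 < 2.119 ≤ a1+a2=3.522 → R2 fires; E=3 A=7 C=6 R=2 X=5
Draw 4: a1=1.135, a2=1.350, a3=1.410, a4=0.555, a0=4.450; τ=−ln(0.4304)/4.450=0.189 → t=0.418; u2·a0=0.9679·4.450=4.307; a1+…+a3=3.895 < 4.307 ≤ a1+…+a4=4.450 → R4 fires; E=4 A=7 C=6 R=2 X=4
Draw 5: a1=0.908, a2=1.440, a3=1.880, a4=0.444, a0=4.672; τ=−ln(0.1442)/4.672=0.415 → t=0.832; u2·a0=0.4599·4.672=2.149; a1=0.908 < 2.149 ≤ a1+a2=2.348 → R2 fires; E=3 A=8 C=6 R=2 X=3
Draw 6: a1=0.681, a2=0.810, a3=1.410, a4=0.333, a0=3.234; τ=−ln(0.2132)/3.234=0.478 → t=1.310; u2·a0=0.3674·3.234=1.188; a1=0.681 < 1.188 ≤ a1+a2=1.491 → R2 fires; E=2 A=9 C=6 R=2 X=2
Draw 7: a1=0.454, a2=0.360, a3=0.940, a4=0.222, a0=1.976; τ=−ln(0.7978)/1.976=0.114 → t=1.425; u2·a0=0.0772·1.976=0.153 ≤ a1=0.454 → R1 fires; E=2 A=9 C=6 R=2 X=3
Draw 8: a1=0.681, a2=0.540, a3=0.940, a4=0.333, a0=2.494; τ=−ln(0.4395)/2.494=0.330 → t=1.754; u2·a0=0.6070·2.494=1.514; a1+a2=1.221 < 1.514 ≤ a1+…+a3=2.161 → R3 fires; E=1 A=9 C=7 R=1 X=3
Draw 9: a1=0.681, a2=0.270, a3=0.235, a4=0.333, a0=1.519; τ=−ln(0.8917)/1.519=0.075 → t=1.830; u2·a0=0.4830·1.519=0.734; a1=0.681 < 0.734 ≤ a1+a2=0.951 → R2 fires; E=0 A=10 C=7 R=1 X=2
Draw 10: a1=0.454, a2=0.000, a3=0.000, a4=0.222, a0=0.676; τ=−ln(0.0701)/0.676=3.932 → t=5.761; u2·a0=0.2120·0.676=0.143 ≤ a1=0.454 → R1 fires; E=0 A=10 C=7 R=1 X=3
Draw 11: a1=0.681, a2=0.000, a3=0.000, a4=0.333, a0=1.014; τ=−ln(0.9600)/1.014=0.040 → t=5.802; u2·a0=0.8586·1.014=0.871; a1+…+a3=0.681 < 0.871 ≤ a1+…+a4=1.014 → R4 fires; E=1 A=10 C=7 R=1 X=2
Draw 12: a1=0.454, a2=0.180, a3=0.235, a4=0.222, a0=1.091; τ=−ln(0.6087)/1.091=0.455 → t=6.257; u2·a0=0.0250·1.091=0.027 ≤ a1=0.454 → R1 fires; E=1 A=10 C=7 R=1 X=3
Draw 13: a1=0.681, a2=0.270, a3=0.235, a4=0.333, a0=1.519; τ=−ln(0.4926)/1.519=0.466 → t=6.723; u2·a0=0.7402·1.519=1.124; a1+a2=0.951 < 1.124 ≤ a1+…+a3=1.186 → R3 fires; E=0 A=10 C=8 R=0 X=3
Draw 14: a1=0.681, a2=0.000, a3=0.000, a4=0.333, a0=1.014; τ=−ln(0.1073)/1.014=2.201 → t=8.924; u2·a0=0.8923·1.014=0.905; a1+…+a3=0.681 < 0.905 ≤ a1+…+a4=1.014 → R4 fires; E=1 A=10 C=8 R=0 X=2
Draw 15: a1=0.454, a2=0.180, a3=0.000, a4=0.222, a0=0.856; τ=−ln(0.4385)/0.856=0.963 → t=9.887 > T=9.42: stop.
At T=9.42: E=1 A=10 C=8 R=0 X=2; the largest is A.

Dominant species at T: A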